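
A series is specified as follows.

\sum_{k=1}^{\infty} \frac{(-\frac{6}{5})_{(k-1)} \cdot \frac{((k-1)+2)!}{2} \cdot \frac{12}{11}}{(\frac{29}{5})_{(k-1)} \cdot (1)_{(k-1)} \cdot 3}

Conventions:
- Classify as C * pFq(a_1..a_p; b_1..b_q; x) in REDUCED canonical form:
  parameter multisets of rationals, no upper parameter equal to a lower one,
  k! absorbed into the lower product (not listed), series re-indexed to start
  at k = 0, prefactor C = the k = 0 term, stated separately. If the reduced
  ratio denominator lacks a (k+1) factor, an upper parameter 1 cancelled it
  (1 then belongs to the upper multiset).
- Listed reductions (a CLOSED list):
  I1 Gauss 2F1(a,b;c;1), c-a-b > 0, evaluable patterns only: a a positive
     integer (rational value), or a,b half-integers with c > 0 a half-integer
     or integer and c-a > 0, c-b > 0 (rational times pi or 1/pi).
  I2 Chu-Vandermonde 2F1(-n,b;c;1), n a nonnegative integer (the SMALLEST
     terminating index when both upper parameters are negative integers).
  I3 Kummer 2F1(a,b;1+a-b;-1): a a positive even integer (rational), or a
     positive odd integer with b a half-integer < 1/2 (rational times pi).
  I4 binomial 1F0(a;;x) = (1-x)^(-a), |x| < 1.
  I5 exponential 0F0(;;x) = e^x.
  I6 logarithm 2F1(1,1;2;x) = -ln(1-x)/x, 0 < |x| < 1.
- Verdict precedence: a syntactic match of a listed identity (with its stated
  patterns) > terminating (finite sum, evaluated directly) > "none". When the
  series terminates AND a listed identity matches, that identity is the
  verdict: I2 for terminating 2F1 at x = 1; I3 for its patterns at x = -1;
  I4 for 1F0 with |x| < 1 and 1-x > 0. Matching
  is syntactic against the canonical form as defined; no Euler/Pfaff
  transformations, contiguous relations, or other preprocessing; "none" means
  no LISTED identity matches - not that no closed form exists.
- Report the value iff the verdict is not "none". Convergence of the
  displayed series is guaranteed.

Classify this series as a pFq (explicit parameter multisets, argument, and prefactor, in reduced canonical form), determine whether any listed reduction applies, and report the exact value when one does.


x = 1 here; the reduced form reads 2F1, upper {-\frac{6}{5}, 3}, lower {\frac{29}{5}}, C = \frac{4}{11}. Verdict: this is Gauss's theorem (I1) (x = 1: the Gamma ratio telescopes since c-a-b = 4 > 0 and a = 3 in Z>0). Hence: \frac{1064}{6875}.

The tell: with t_0 = \frac{4}{11}, the constant factors (C = 4/11) combine into one prefactor.
Ratio: r(k) = 1 * (k-\frac{6}{5}) (k+3) / [(k+\frac{29}{5}) (k+1)] - rational; roots negated = parameters, x = 1, C = \frac{4}{11}.


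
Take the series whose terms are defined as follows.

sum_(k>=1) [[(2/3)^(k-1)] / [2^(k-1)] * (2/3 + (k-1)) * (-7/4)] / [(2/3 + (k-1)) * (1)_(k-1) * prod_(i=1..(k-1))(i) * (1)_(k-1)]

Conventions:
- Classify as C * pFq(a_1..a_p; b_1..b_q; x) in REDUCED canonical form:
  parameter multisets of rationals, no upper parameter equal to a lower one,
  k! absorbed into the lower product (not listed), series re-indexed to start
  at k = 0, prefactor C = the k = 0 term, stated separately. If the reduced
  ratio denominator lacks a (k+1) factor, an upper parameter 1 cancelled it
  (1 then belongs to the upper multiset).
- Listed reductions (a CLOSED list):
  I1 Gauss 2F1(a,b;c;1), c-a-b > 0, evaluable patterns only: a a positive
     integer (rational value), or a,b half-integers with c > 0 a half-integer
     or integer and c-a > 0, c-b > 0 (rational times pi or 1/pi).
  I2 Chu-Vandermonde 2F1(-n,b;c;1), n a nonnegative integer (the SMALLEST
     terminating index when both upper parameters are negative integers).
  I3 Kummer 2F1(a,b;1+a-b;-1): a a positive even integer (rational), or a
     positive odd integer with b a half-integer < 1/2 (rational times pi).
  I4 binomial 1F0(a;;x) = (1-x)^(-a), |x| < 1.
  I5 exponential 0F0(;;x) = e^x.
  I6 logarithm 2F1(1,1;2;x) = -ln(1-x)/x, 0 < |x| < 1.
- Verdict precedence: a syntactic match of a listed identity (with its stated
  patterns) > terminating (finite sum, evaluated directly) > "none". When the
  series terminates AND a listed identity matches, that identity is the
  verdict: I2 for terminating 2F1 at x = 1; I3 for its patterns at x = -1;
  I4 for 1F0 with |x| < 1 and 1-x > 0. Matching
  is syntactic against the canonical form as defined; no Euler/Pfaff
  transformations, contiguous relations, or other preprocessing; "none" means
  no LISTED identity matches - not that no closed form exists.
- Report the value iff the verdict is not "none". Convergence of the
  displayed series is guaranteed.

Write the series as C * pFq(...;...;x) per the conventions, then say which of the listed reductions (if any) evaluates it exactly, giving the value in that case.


x = 1/3 here; the reduced form reads 0F2, upper {-}, lower {1, 1}, C = -7/4. Verdict: none - at argument 1/3 the multisets {-} ; {1, 1} match no listed identity.

Key observation: t_0 = -7/4 here, and the two k-th powers (prefactor -7/4) combine into one argument.
Step ratio: r(k) = (1/3) * 1 / [(k+1) (k+1) (k+1)] - rational in k, leading ratio (1/3); with t_0 = -7/4, classification follows.


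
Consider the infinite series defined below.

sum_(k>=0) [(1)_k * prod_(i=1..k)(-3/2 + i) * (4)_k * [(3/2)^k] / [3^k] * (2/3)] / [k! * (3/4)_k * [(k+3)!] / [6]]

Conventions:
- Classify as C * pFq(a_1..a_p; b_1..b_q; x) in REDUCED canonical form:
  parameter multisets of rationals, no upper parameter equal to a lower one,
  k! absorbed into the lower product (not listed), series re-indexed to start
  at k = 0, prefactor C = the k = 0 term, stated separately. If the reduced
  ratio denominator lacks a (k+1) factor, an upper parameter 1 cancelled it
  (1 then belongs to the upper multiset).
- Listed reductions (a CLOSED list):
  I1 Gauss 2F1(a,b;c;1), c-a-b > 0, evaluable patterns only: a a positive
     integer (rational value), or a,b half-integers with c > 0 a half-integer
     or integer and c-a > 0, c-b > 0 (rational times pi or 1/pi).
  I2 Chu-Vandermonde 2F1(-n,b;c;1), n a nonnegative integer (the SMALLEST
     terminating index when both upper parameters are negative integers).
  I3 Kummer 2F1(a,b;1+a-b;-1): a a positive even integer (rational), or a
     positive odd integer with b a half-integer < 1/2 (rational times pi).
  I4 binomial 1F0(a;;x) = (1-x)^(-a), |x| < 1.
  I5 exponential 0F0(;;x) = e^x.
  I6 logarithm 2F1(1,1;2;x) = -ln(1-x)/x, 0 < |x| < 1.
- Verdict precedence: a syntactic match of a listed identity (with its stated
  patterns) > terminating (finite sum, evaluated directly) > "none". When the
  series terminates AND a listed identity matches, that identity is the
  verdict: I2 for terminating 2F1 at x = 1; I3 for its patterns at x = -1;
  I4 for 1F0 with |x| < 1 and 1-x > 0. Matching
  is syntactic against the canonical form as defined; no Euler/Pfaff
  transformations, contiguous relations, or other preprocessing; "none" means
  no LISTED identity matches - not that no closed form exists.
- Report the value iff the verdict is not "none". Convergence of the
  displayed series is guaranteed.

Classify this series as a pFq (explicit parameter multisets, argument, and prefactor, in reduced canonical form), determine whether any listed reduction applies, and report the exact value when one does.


With C = 2/3: the canonical form is 2F1(-1/2, 1; 3/4; 1/2). Verdict: none - this 2F1 at x = 1/2 matches no listed pattern, and upper {-1/2, 1} holds no stopper.

Key observation: from the first term 2/3: the parameter 4 appears in both the upper and lower lists and cancels.
Adjacent-term ratio: r(k) = (1/2) * (k-1/2) (k+1) / [(k+3/4) (k+1)] - rational in k. x = (1/2); t_0 = 2/3; negate the roots.


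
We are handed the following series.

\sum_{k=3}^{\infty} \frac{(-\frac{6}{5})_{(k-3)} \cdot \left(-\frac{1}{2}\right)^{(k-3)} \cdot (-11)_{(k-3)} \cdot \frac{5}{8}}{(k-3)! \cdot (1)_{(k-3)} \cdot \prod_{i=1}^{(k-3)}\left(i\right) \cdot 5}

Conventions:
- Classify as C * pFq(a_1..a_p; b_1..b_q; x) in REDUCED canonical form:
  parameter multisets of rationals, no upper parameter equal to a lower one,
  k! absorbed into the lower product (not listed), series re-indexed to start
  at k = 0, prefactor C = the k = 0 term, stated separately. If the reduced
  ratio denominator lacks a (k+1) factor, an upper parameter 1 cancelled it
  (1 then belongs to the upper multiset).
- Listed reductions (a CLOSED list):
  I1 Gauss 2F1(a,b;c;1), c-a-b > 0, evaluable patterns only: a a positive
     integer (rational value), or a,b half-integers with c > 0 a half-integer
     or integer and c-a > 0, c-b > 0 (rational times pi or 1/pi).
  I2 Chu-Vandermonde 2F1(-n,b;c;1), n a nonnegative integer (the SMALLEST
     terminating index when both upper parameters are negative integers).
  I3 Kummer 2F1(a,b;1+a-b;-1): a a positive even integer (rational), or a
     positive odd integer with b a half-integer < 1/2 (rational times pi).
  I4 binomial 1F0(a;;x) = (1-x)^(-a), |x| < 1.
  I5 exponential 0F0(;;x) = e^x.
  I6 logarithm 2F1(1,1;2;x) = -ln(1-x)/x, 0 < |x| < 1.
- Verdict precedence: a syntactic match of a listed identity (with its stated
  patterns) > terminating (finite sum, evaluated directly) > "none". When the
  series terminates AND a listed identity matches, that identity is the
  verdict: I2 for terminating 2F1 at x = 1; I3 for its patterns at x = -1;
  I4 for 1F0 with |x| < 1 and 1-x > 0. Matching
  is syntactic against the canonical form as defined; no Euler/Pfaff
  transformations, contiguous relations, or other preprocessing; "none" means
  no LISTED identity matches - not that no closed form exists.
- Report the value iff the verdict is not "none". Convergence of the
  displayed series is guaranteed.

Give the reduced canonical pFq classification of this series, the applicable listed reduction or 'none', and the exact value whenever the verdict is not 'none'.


This is \frac{1}{8} * 2F2(-11, -\frac{6}{5}; 1, 1; -\frac{1}{2}) in reduced canonical form. Verdict: terminating - the sum ends at index 11 because -11 is a negative integer; exact evaluation follows. Its exact value is -\frac{232096321537311455009}{399168000000000000000}.

Structural cue: with t_0 = \frac{1}{8}, the product of the first k integers (prefactor 1/8) is k!.
Adjacent-term ratio: r(k) = -\frac{1}{2} * (k-11) (k-\frac{6}{5}) / [(k+1) (k+1) (k+1)] - poly over poly, x = -\frac{1}{2} from leading terms; C = \frac{1}{8} at k = 0.


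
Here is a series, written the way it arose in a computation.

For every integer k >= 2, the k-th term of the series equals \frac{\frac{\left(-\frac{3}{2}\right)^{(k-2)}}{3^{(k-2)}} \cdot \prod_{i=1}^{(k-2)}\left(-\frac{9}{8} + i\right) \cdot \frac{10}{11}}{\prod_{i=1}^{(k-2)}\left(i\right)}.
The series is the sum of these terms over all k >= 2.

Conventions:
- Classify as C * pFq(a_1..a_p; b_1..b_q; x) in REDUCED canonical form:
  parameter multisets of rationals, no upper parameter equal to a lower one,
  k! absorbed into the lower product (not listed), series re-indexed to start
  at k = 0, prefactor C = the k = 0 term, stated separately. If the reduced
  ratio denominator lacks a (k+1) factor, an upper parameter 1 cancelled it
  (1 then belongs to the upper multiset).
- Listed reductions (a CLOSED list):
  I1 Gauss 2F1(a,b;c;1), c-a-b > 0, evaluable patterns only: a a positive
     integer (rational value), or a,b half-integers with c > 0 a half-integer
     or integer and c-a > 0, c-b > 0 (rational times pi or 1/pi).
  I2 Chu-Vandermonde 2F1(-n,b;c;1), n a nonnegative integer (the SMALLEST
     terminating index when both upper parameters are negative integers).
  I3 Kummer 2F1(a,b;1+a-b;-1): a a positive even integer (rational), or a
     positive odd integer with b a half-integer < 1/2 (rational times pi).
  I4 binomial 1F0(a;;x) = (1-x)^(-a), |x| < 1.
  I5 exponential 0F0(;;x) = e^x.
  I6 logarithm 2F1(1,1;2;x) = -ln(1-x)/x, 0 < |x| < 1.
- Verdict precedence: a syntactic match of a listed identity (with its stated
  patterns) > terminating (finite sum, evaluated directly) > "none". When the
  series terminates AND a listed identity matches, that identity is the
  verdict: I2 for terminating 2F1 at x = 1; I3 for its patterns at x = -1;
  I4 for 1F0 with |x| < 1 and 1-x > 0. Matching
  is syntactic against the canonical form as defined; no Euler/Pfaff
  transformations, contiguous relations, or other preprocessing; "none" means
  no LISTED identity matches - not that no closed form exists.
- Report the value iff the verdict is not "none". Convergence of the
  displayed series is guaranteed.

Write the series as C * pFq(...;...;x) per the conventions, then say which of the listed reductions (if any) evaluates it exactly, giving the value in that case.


x = -\frac{1}{2} here; the reduced form reads 1F0, upper {-\frac{1}{8}}, lower {-}, C = \frac{10}{11}. Verdict: the I4 binomial reduction fires (the 1F0 binomial series: exponent 1/8, x = -\frac{1}{2}). Its exact value is \frac{10}{11} \cdot \left(\frac{3}{2}\right)^{\frac{1}{8}}.

Key observation: from the first term \frac{10}{11}: the product of the first k integers (prefactor 10/11) is k!.
Term ratio: r(k) = -\frac{1}{2} * (k-\frac{1}{8}) / [(k+1)] - rational in k, leading ratio -\frac{1}{2}; with t_0 = \frac{10}{11}, classification follows.


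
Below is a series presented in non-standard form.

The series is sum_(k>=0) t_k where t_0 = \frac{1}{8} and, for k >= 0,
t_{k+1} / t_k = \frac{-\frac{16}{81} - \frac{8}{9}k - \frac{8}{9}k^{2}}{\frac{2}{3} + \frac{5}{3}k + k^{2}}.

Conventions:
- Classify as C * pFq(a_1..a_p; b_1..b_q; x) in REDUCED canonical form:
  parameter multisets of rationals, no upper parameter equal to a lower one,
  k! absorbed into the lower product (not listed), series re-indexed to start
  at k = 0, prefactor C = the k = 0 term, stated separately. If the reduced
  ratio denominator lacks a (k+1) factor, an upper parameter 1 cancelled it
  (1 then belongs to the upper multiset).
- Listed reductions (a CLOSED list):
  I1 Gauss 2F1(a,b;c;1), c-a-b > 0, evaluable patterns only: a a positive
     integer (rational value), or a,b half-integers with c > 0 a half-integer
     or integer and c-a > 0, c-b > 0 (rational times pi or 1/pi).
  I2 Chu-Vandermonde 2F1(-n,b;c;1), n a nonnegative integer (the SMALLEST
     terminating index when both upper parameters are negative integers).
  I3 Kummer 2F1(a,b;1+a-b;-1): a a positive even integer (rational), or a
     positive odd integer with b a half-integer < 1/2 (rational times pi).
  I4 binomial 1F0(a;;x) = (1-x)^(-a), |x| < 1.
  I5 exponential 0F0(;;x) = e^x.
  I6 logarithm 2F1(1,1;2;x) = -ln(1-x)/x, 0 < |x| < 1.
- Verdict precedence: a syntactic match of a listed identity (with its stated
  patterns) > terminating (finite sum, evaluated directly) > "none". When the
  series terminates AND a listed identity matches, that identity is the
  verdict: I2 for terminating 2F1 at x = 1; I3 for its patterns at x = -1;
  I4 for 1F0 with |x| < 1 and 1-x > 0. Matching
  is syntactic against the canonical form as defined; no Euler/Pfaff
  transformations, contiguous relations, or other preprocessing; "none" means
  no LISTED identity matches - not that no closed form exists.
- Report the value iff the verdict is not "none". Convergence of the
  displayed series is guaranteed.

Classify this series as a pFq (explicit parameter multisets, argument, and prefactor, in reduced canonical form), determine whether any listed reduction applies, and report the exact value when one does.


Classification (C = \frac{1}{8}): 1F0 with upper {\frac{1}{3}}, lower {-}, argument x = -\frac{8}{9}. Verdict: binomial (I4) applies (the 1F0 binomial series: exponent -1/3, x = -\frac{8}{9}). Value: \frac{1}{8} \cdot \left(\frac{17}{9}\right)^{-\frac{1}{3}}.

Key step: t_0 being \frac{1}{8}, cancel k + 2/3 from the displayed ratio first; then C = 1/8.
Consecutive-term ratio: r(k) = -\frac{8}{9} * (k+\frac{1}{3}) / [(k+1)] - poly over poly, x = -\frac{8}{9} from leading terms; C = \frac{1}{8} at k = 0.


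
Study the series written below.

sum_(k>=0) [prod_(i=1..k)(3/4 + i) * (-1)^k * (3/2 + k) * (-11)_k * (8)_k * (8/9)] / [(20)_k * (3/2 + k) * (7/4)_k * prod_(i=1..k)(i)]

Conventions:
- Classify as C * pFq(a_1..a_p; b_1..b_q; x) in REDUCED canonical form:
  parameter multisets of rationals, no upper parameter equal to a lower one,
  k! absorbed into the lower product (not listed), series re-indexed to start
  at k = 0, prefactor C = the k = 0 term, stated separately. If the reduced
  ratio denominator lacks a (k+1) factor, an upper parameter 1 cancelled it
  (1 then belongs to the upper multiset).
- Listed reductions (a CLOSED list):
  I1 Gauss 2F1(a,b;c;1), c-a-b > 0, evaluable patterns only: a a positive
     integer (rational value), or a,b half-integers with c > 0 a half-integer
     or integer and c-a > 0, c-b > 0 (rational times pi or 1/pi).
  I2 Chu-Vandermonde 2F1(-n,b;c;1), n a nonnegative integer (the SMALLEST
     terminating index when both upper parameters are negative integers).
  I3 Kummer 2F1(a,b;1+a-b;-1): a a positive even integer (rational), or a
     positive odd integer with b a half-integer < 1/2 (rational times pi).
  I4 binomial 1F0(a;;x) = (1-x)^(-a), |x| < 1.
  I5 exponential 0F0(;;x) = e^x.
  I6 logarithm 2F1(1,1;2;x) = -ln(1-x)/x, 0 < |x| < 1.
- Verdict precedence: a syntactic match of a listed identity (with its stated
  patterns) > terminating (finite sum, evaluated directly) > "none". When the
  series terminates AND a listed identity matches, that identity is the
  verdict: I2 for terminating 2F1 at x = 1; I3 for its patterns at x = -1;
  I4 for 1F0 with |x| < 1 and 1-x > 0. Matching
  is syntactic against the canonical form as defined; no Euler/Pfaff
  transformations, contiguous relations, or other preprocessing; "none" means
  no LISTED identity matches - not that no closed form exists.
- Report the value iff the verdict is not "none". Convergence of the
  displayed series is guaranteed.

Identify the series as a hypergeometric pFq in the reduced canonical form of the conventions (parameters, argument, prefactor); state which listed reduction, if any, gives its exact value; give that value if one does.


This is 8/9 * 2F1(-11, 8; 20; -1) in reduced canonical form. Verdict: this is Kummer (I3) (x = -1; c = 20 equals 1+a-b for upper {-11, 8}: listed pattern). Its exact value is 5168/105.

The tell: with t_0 = 8/9, the parameter 7/4 appears in both the upper and lower lists and cancels (alongside the other common factor).
Consecutive-term ratio: r(k) = (-1) * (k-11) (k+8) / [(k+20) (k+1)] - poly over poly, x = (-1) from leading terms; C = 8/9 at k = 0.


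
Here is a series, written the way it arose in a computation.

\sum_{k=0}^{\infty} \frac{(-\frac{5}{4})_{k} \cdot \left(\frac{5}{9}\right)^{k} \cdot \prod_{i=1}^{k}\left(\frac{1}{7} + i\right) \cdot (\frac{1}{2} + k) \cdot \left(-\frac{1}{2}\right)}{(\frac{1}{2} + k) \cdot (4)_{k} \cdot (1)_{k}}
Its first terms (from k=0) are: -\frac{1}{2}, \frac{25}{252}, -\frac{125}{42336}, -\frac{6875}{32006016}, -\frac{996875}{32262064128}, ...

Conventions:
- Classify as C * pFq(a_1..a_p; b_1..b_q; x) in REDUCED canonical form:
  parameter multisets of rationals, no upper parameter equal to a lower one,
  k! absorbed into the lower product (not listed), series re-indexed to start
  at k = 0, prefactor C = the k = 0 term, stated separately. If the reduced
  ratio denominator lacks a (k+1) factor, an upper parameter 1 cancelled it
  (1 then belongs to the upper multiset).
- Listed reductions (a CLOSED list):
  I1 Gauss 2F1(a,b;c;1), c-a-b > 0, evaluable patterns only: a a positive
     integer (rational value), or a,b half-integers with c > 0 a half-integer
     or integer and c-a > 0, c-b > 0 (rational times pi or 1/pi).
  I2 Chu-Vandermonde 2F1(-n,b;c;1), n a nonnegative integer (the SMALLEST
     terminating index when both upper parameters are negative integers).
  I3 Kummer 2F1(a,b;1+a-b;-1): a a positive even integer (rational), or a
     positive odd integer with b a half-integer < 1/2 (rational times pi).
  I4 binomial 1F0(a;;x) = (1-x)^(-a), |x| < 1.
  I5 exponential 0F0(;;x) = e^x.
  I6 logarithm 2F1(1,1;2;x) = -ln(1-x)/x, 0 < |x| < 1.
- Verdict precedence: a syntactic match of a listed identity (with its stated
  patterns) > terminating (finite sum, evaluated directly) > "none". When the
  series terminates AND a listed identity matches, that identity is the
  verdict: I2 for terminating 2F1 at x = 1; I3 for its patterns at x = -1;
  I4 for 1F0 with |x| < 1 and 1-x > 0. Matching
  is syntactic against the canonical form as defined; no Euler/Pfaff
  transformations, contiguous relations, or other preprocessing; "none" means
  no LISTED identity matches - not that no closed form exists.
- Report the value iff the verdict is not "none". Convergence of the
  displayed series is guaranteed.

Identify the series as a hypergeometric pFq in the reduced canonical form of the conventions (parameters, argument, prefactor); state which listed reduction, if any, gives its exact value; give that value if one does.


At argument \frac{5}{9}: a 2F1 with upper {-\frac{5}{4}, \frac{8}{7}}, lower {4}, scaled by C = -\frac{1}{2}. Verdict: none. No listed pattern accepts 2F1(-\frac{5}{4}, \frac{8}{7}; 4; \frac{5}{9}).

First insight: x = \frac{5}{9} and k + 1/2 divides numerator and denominator alike; C = -1/2 after cancelling.
Step ratio: r(k) = \frac{5}{9} * (k-\frac{5}{4}) (k+\frac{8}{7}) / [(k+4) (k+1)] - rational in k, leading ratio \frac{5}{9}; with t_0 = -\frac{1}{2}, classification follows.


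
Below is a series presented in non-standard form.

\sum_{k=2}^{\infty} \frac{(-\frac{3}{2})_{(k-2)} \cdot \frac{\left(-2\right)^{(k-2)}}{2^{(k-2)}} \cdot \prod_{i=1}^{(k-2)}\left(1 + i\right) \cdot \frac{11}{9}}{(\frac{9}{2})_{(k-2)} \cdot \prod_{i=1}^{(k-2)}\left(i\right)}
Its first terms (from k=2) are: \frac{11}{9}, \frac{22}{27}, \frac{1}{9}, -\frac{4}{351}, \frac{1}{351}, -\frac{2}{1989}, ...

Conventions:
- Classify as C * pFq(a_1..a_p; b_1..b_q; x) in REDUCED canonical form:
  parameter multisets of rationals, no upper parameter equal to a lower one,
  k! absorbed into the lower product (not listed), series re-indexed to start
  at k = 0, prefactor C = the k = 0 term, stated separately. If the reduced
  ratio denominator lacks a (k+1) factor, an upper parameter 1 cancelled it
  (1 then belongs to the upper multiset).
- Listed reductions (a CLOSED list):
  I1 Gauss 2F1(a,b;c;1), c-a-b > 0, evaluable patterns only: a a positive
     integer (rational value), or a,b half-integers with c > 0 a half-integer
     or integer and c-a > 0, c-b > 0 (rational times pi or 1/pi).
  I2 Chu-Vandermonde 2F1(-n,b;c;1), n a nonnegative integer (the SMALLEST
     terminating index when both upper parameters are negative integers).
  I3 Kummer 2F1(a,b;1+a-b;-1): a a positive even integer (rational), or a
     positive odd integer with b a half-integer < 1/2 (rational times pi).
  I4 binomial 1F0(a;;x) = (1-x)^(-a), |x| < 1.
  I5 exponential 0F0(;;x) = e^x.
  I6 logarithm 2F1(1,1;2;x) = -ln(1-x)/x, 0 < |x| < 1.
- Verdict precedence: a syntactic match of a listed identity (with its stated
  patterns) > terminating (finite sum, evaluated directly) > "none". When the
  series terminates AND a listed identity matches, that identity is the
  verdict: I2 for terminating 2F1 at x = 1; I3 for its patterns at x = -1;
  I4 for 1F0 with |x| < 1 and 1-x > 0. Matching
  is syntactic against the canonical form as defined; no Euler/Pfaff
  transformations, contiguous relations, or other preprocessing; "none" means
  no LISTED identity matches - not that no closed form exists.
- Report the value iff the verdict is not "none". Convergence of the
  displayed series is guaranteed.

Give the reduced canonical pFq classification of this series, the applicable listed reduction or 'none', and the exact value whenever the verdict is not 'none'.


At argument -1: a 2F1 with upper {-\frac{3}{2}, 2}, lower {\frac{9}{2}}, scaled by C = \frac{11}{9}. Verdict: Kummer (I3) matches (x = -1; c = \frac{9}{2} equals 1+a-b for upper {-\frac{3}{2}, 2}: listed pattern). Value: \frac{77}{36}.

First insight: with t_0 = \frac{11}{9}, the two k-th powers (C = 11/9, x = -1) combine into one argument.
Ratio: r(k) = -1 * (k-\frac{3}{2}) (k+2) / [(k+\frac{9}{2}) (k+1)] - rational in k, leading ratio -1; with t_0 = \frac{11}{9}, classification follows.


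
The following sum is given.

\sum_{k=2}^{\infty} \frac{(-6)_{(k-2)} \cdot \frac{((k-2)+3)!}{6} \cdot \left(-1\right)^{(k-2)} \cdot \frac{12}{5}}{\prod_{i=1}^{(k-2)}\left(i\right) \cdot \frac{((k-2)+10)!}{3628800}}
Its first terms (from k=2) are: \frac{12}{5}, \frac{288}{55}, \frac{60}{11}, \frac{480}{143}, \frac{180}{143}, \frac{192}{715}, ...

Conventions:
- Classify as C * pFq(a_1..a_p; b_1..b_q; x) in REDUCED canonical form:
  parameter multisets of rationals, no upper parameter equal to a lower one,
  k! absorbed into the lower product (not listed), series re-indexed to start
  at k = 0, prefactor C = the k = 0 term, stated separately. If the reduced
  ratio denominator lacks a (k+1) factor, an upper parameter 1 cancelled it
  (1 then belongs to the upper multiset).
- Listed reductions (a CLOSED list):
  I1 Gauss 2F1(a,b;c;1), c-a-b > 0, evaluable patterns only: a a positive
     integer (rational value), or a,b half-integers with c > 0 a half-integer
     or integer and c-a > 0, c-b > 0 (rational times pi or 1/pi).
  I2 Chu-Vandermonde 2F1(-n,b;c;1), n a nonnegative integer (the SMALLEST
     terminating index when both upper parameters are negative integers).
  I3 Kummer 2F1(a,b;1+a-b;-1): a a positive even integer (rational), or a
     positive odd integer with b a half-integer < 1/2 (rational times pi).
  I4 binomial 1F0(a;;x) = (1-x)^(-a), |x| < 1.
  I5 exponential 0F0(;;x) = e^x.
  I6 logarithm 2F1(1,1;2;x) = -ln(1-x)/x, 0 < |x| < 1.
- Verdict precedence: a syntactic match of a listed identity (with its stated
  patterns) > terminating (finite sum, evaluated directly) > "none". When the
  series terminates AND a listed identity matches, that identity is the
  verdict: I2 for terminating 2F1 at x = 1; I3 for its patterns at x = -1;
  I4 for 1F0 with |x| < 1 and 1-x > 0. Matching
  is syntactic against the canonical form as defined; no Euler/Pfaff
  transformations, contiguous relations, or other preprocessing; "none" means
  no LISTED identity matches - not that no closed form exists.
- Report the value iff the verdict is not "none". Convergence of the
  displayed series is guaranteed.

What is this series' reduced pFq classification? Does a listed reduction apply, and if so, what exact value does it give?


This is \frac{12}{5} * 2F1(-6, 4; 11; -1) in reduced canonical form. Verdict (x = -1): the Kummer evaluation I3 applies (x = -1; c = 11 equals 1+a-b for upper {-6, 4}: listed pattern). Its exact value is 18.

Structural cue: t_0 = \frac{12}{5} here, and the factorial ratio (C = 12/5, x = -1) (k+a-1)!/(a-1)! is a rising factorial (a)_k.
Step ratio: r(k) = -1 * (k-6) (k+4) / [(k+11) (k+1)] - rational in k. x = -1; t_0 = \frac{12}{5}; negate the roots.


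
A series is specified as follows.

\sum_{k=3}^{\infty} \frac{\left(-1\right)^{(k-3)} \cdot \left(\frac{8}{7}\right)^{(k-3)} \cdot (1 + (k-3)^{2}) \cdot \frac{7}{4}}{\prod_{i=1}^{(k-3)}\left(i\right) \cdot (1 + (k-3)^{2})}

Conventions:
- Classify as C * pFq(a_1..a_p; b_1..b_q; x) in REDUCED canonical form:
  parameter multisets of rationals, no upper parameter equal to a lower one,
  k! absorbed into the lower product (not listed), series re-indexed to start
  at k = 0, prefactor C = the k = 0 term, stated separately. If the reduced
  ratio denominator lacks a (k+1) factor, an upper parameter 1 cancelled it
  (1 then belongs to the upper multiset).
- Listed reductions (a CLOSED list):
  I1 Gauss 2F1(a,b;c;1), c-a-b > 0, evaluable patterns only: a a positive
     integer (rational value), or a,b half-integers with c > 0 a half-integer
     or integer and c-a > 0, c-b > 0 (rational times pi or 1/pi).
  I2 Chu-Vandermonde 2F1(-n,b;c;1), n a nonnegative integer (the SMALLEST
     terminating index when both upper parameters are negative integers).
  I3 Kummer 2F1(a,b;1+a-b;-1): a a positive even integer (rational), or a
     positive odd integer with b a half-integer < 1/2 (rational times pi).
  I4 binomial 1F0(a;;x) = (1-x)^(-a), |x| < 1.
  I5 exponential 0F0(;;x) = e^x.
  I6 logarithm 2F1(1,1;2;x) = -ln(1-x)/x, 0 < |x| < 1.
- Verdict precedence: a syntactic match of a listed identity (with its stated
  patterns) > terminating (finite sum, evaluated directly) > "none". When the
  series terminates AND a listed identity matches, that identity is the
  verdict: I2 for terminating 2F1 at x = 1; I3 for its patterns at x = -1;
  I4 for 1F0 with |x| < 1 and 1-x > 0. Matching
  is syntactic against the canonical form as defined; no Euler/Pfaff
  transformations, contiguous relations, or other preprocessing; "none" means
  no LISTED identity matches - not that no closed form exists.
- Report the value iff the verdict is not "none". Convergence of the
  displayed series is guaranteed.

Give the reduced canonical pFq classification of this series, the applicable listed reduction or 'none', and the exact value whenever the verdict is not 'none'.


Reduced: x = -\frac{8}{7}, 0F0, upper = {-}, lower = {-}, C = \frac{7}{4}. Verdict (x = -\frac{8}{7}): the exponential series (I5) applies (the 0F0 exponential series at x = -\frac{8}{7}). Its exact value is \frac{7}{4} \cdot e^{-\frac{8}{7}}.

Key observation: t_0 being \frac{7}{4}, the product of the first k integers (prefactor 7/4) is k!.
Ratio: r(k) = -\frac{8}{7} * 1 / [(k+1)] - rational; roots negated = parameters, x = -\frac{8}{7}, C = \frac{7}{4}.


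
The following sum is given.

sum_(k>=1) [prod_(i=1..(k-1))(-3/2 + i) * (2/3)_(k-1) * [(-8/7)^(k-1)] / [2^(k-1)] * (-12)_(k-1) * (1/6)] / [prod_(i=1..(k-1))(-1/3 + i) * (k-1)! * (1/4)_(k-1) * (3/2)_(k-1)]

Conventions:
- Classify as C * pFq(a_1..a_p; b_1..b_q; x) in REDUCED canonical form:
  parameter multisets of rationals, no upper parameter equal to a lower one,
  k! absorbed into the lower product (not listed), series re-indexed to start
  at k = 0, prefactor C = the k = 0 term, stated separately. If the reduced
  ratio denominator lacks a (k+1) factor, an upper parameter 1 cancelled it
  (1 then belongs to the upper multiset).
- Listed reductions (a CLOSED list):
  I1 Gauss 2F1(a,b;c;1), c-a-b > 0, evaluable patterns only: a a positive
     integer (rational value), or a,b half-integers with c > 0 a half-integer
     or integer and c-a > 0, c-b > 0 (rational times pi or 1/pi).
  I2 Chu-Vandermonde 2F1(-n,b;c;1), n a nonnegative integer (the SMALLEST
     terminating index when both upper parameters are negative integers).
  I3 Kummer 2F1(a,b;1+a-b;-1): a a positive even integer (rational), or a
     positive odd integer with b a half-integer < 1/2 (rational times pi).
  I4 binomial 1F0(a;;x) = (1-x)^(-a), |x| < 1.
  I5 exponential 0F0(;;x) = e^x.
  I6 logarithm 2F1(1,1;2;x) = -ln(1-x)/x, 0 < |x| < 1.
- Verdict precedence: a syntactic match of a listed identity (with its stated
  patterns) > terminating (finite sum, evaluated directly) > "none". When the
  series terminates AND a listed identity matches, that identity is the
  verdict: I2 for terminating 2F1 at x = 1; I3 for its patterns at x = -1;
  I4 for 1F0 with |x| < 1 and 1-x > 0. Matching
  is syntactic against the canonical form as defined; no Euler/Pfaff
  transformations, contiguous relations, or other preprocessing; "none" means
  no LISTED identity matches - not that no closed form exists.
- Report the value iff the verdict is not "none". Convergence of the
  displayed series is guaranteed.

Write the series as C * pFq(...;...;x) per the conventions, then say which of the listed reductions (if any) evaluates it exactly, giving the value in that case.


Prefactor 1/6, argument -4/7: 2F2 with upper {-12, -1/2} over lower {1/4, 3/2}. Verdict: terminating. (-12)_k vanishes past k = 12, leaving a 13-term sum, computed directly. Hence: -169045314054187650576886704156719/68393617167078630678964806843750.

The tell: x = (-4/7) and the parameter 2/3 appears in both the upper and lower lists and cancels.
Consecutive-term ratio: r(k) = (-4/7) * (k-12) (k-1/2) / [(k+1/4) (k+3/2) (k+1)] - poly over poly, x = (-4/7) from leading terms; C = 1/6 at k = 0.


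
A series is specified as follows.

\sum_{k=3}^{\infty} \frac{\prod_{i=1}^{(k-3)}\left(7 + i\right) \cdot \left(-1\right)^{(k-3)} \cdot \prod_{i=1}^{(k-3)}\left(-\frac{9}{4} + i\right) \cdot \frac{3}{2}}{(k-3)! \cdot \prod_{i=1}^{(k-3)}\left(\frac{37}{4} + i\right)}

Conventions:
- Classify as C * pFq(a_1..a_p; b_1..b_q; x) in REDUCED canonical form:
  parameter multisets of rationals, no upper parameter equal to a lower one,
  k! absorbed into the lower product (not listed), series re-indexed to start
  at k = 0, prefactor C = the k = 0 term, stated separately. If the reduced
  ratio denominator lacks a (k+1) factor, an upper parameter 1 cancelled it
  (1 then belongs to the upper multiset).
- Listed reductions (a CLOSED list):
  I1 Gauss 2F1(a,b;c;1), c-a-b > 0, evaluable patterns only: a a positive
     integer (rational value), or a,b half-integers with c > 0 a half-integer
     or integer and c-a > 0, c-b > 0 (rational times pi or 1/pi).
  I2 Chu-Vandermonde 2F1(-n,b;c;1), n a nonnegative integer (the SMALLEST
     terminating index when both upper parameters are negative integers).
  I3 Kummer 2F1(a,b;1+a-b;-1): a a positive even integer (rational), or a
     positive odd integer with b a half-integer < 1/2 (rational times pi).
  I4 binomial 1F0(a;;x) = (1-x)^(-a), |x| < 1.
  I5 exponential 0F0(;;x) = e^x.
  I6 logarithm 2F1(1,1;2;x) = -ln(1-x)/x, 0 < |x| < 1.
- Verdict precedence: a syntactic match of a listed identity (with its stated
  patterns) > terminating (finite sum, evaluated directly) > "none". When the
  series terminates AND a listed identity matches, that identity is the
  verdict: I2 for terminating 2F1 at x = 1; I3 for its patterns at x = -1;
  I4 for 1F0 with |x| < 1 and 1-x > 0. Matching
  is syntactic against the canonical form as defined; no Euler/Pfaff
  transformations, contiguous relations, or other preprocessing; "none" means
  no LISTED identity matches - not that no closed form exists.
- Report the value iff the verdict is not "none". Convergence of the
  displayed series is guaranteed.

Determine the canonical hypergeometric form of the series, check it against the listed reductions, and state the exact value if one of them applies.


Reduced: x = -1, 2F1, upper = {-\frac{5}{4}, 8}, lower = {\frac{41}{4}}, C = \frac{3}{2}. Verdict: Kummer (I3) matches (x = -1; c = \frac{41}{4} equals 1+a-b for upper {-\frac{5}{4}, 8}: listed pattern). Value: \frac{177045}{57344}.

Key observation: t_0 = \frac{3}{2} here, and the lower running product (prefactor 3/2) is a rising factorial.
Step ratio: r(k) = -1 * (k-\frac{5}{4}) (k+8) / [(k+\frac{41}{4}) (k+1)] - rational in k. x = -1; t_0 = \frac{3}{2}; negate the roots.


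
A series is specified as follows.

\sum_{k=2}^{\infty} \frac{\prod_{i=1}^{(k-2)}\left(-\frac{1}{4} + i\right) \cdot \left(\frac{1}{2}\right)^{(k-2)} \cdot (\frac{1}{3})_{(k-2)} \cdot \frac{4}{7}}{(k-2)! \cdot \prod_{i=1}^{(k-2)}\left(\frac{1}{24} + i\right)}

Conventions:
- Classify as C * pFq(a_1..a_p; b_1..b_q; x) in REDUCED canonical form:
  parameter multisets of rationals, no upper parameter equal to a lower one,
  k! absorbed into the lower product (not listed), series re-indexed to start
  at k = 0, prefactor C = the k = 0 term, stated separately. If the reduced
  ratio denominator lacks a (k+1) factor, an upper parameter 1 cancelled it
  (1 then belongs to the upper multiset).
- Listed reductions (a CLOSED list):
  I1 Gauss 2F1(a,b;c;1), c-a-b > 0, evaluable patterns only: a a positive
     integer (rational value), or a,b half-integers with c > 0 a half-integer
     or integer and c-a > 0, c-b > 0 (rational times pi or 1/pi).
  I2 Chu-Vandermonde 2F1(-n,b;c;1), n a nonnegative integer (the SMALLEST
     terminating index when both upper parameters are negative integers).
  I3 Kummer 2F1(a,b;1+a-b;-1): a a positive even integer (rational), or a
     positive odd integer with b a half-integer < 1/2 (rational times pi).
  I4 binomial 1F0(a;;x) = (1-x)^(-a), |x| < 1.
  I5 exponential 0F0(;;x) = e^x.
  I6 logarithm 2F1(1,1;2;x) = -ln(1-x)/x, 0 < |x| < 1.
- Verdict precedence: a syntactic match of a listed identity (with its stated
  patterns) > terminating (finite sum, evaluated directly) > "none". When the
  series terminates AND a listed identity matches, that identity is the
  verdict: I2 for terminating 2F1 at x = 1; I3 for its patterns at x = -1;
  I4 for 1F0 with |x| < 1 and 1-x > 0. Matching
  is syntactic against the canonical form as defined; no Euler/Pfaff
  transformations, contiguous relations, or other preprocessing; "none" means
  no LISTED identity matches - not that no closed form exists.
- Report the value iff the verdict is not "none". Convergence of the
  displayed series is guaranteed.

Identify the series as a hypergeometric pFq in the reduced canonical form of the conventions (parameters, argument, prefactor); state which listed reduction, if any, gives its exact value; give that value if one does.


Reduced: x = \frac{1}{2}, 2F1, upper = {\frac{1}{3}, \frac{3}{4}}, lower = {\frac{25}{24}}, C = \frac{4}{7}. Verdict: no listed reduction: x = \frac{1}{2} and upper {\frac{1}{3}, \frac{3}{4}} fail every I1-I6 pattern.

Structural cue: x = \frac{1}{2} and the running product (prefactor 4/7) telescopes to a rising factorial.
Adjacent-term ratio: r(k) = \frac{1}{2} * (k+\frac{1}{3}) (k+\frac{3}{4}) / [(k+\frac{25}{24}) (k+1)] - rational; roots negated = parameters, x = \frac{1}{2}, C = \frac{4}{7}.


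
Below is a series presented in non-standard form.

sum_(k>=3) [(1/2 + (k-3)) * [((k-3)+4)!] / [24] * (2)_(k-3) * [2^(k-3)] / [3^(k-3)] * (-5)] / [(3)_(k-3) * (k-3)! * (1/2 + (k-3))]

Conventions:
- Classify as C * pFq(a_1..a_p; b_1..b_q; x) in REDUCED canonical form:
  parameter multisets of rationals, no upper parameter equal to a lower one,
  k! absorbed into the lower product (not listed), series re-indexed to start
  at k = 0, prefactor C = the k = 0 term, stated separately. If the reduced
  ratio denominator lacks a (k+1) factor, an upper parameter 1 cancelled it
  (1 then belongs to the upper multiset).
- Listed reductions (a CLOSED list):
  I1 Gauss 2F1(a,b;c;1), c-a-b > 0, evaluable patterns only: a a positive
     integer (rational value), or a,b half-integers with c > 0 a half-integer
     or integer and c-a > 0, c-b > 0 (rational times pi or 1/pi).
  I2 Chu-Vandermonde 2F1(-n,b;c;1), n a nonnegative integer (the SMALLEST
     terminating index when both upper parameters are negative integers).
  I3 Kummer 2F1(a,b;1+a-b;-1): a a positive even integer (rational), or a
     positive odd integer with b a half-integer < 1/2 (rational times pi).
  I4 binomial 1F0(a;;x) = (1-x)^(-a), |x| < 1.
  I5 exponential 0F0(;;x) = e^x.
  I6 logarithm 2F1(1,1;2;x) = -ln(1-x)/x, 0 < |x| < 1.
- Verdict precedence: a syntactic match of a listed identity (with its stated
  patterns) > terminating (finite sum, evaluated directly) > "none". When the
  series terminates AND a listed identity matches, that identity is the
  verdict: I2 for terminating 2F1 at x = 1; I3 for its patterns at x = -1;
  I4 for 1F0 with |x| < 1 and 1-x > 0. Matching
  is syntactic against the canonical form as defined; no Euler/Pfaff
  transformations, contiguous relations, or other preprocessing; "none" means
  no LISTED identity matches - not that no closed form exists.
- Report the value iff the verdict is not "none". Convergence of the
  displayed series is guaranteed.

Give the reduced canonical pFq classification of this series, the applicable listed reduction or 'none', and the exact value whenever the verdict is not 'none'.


Classification (C = -5): 2F1 with upper {2, 5}, lower {3}, argument x = 2/3. Verdict: no listed reduction: x = 2/3 and upper {2, 5} fail every I1-I6 pattern.

Structural cue: x = (2/3) and the factorial ratio (C = -5, x = 2/3) (k+a-1)!/(a-1)! is a rising factorial (a)_k.
Step ratio: r(k) = (2/3) * (k+2) (k+5) / [(k+3) (k+1)] - rational in k, leading ratio (2/3); with t_0 = -5, classification follows.


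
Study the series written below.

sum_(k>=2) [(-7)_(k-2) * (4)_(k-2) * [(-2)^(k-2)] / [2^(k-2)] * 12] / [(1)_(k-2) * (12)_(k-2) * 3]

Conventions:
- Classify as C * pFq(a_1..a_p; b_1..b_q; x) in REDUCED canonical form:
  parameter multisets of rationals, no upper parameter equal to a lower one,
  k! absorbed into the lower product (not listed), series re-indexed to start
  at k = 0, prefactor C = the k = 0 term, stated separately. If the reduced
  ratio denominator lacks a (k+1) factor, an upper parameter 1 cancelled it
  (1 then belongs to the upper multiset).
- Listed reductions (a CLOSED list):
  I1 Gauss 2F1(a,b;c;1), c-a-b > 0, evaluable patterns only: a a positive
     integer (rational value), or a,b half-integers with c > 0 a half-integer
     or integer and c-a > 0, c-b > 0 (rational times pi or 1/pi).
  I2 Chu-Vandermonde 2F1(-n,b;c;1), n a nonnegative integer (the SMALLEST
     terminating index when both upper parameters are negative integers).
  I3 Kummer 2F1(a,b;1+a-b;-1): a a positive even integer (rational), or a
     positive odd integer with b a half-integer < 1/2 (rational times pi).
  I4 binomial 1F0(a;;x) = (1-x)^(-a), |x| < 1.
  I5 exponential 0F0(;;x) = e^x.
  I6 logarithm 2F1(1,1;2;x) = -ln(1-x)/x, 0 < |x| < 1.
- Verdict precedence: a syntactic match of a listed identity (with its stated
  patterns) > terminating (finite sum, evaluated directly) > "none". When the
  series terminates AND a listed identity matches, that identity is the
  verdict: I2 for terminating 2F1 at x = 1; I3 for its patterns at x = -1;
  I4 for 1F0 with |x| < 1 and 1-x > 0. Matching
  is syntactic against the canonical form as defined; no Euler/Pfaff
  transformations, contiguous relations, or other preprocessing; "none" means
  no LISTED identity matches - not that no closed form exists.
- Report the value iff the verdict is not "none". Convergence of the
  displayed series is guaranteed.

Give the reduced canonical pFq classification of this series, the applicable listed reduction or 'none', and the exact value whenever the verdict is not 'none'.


With C = 4: the canonical form is 2F1(-7, 4; 12; -1). Verdict: the Kummer evaluation I3 matches (x = -1; c = 12 equals 1+a-b for upper {-7, 4}: listed pattern). Its exact value is 110/3.

The tell: x = (-1) and the constant factors (C = 4, x = -1) combine into one prefactor.
Term ratio: r(k) = (-1) * (k-7) (k+4) / [(k+12) (k+1)] - poly over poly, x = (-1) from leading terms; C = 4 at k = 0.
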